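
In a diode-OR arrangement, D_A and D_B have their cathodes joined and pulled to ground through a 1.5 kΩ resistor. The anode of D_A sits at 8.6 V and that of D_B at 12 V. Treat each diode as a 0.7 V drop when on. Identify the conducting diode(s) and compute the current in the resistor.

Only D_B conducts; I_R ≈ 7.5 mA

Assume both conduct. Then node N would need to be at both 8.6−0.7 = 7.9 V and 12−0.7 = 11.3 V, which is impossible.
Assume only D_B conducts: V_N = 12 − 0.7 = 11.3 V, so I_R = 11.3/1.5 = 7.53 mA.
Check D_A: its anode-to-cathode voltage is 8.6 − 11.3 = -2.7 V < 0.7 V, so it is off. The assumption is consistent.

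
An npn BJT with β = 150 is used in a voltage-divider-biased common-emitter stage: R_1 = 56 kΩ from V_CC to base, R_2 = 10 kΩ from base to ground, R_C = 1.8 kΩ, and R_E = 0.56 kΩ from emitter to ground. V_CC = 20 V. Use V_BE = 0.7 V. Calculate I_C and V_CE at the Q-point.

I_C ≈ 3.8 mA, V_CE ≈ 11 V

Thevenize the base divider: V_Th = V_CC·R_2/(R_1+R_2) = 20×10/66 = 3.03 V, R_Th = R_1‖R_2 = 8.48 kΩ.
Base-emitter loop: V_Th = I_B·R_Th + V_BE + (β+1)I_B·R_E, so I_B = (3.03 − 0.7) / (8.48 + 151×0.56) = 0.025 mA.
I_C = β·I_B = 150×0.025 = 3.76 mA, and I_E = (β+1)I_B = 3.78 mA.
V_CE = V_CC − I_C·R_C − I_E·R_E = 20 − 3.76×1.8 − 3.78×0.56 = 11.1 V.
V_CE = 11.1 V > 0.2 V confirms active-region operation.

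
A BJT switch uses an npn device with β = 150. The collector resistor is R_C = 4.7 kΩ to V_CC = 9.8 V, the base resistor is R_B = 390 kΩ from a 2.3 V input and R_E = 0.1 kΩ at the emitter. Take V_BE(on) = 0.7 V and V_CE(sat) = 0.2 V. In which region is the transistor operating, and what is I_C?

Assume active. Base-emitter loop: I_B = (V_BB − V_BE)/(R_B + (β+1)R_E) = (2.3 − 0.7)/(390 + 151×0.1) = 0.00395 mA.
I_C = β·I_B = 150×0.00395 = 0.592 mA.
V_CE = V_CC − I_C·R_C − I_E·R_E = 9.8 − 0.592×4.7 − 0.596×0.1 = 6.96 V > V_CE(sat), so the active-region assumption holds.

active; I_C ≈ 0.59 mA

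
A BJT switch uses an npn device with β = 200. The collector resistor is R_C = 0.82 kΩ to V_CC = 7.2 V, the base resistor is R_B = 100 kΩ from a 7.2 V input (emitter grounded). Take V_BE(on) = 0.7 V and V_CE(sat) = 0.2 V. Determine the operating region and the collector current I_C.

Assume active: I_B = (7.2 − 0.7)/100 = 0.065 mA, giving I_C = β·I_B = 13 mA.
But then V_CE = 7.2 − 13×0.82 = -3.46 V < V_CE(sat) = 0.2 V — impossible in the active region.
So the transistor is saturated. With V_CE = 0.2 V, I_C = (V_CC − 0.2)/R_C = 7/0.82 = 8.54 mA.
Check: β·I_B = 13 mA > I_C = 8.54 mA, confirming saturation.

saturation; I_C ≈ 8.5 mA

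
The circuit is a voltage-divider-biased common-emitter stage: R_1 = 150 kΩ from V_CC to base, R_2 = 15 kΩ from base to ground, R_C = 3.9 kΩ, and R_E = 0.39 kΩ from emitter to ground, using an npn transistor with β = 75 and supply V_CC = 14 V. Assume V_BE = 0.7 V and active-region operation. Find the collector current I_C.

I_C ≈ 0.99 mA

Thevenize the base divider: V_Th = V_CC·R_2/(R_1+R_2) = 14×15/165 = 1.27 V, R_Th = R_1‖R_2 = 13.6 kΩ.
Base-emitter loop: V_Th = I_B·R_Th + V_BE + (β+1)I_B·R_E, so I_B = (1.27 − 0.7) / (13.6 + 76×0.39) = 0.0132 mA.
I_C = β·I_B = 75×0.0132 = 0.993 mA, and I_E = (β+1)I_B = 1.01 mA.
V_CE = V_CC − I_C·R_C − I_E·R_E = 14 − 0.993×3.9 − 1.01×0.39 = 9.74 V.
V_CE = 9.74 V > 0.2 V confirms active-region operation.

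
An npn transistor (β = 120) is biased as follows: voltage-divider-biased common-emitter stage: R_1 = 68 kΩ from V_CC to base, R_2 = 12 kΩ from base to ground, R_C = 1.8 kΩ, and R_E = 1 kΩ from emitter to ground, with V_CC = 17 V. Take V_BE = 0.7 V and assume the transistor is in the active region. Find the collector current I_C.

I_C ≈ 1.7 mA

Thevenize the base divider: V_Th = V_CC·R_2/(R_1+R_2) = 17×12/80 = 2.55 V, R_Th = R_1‖R_2 = 10.2 kΩ.
Base-emitter loop: V_Th = I_B·R_Th + V_BE + (β+1)I_B·R_E, so I_B = (2.55 − 0.7) / (10.2 + 121×1) = 0.0141 mA.
I_C = β·I_B = 120×0.0141 = 1.69 mA, and I_E = (β+1)I_B = 1.71 mA.
V_CE = V_CC − I_C·R_C − I_E·R_E = 17 − 1.69×1.8 − 1.71×1 = 12.2 V.
V_CE = 12.2 V > 0.2 V confirms active-region operation.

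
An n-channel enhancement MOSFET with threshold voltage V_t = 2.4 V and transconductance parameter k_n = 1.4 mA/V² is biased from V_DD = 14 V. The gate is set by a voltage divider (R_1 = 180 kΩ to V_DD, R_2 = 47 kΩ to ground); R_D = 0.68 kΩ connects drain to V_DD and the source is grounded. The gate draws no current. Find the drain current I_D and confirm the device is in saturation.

I_D ≈ 0.17 mA

V_G = V_DD·R_2/(R_1+R_2) = 14×47/227 = 2.9 V. With the source grounded, V_GS = V_G = 2.9 V.
Assume saturation: I_D = (k_n/2)(V_GS − V_t)² = (1.4/2)×(2.9 − 2.4)² = 0.7×0.499² = 0.174 mA.
V_DS = V_DD − I_D·R_D = 14 − 0.174×0.68 = 13.9 V.
Saturation requires V_DS ≥ V_GS − V_t = 0.499 V; 13.9 ≥ 0.499 ✓.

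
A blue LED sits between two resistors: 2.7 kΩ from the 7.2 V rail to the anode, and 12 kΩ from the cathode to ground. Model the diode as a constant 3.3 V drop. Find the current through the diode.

The two resistors are in series with the diode, so KVL gives 7.2 = I·2.7 + 3.3 + I·12.
I = (7.2 − 3.3) / (2.7 + 12) kΩ = 3.9 / 14.7 = 0.265 mA.

I ≈ 0.27 mA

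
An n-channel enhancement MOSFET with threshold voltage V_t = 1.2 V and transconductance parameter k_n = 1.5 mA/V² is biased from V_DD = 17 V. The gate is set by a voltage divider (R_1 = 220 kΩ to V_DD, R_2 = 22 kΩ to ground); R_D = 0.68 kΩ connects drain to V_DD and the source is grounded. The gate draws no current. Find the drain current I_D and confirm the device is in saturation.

I_D ≈ 0.09 mA

V_G = V_DD·R_2/(R_1+R_2) = 17×22/242 = 1.55 V. With the source grounded, V_GS = V_G = 1.55 V.
Assume saturation: I_D = (k_n/2)(V_GS − V_t)² = (1.5/2)×(1.55 − 1.2)² = 0.75×0.345² = 0.0895 mA.
V_DS = V_DD − I_D·R_D = 17 − 0.0895×0.68 = 16.9 V.
Saturation requires V_DS ≥ V_GS − V_t = 0.345 V; 16.9 ≥ 0.345 ✓.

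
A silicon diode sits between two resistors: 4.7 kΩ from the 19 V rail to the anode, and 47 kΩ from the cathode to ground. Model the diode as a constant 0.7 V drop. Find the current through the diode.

The two resistors are in series with the diode, so KVL gives 19 = I·4.7 + 0.7 + I·47.
I = (19 − 0.7) / (4.7 + 47) kΩ = 18.3 / 51.7 = 0.354 mA.

I ≈ 0.35 mA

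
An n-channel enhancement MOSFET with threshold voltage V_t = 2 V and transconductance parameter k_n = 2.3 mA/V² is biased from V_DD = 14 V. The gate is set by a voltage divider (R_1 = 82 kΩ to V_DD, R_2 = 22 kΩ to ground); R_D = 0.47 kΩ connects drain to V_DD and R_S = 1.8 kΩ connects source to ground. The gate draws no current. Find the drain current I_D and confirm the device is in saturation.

I_D ≈ 0.27 mA

V_G = V_DD·R_2/(R_1+R_2) = 14×22/104 = 2.96 V.
Assume saturation: I_D = (k_n/2)(V_GS − V_t)² with V_GS = V_G − I_D·R_S = 2.96 − 1.8·I_D.
Substituting gives 3.73·I_D² − 4.98·I_D + 1.06 = 0, with roots I_D = 0.267 or 1.07 mA.
The root I_D = 1.07 mA gives V_GS = 1.04 V ≤ V_t, so take I_D = 0.267 mA.
Then V_GS = 2.48 V and V_DS = V_DD − I_D(R_D+R_S) = 14 − 0.267×2.27 = 13.4 V.
Saturation requires V_DS ≥ V_GS − V_t = 0.482 V; 13.4 ≥ 0.482 ✓.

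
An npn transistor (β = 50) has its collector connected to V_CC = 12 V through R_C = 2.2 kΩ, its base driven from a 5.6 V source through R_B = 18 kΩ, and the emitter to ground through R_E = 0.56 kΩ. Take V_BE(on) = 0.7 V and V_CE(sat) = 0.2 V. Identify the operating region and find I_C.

saturation; I_C ≈ 4.2 mA

Assume active: I_B = (5.6 − 0.7)/(18 + 51×0.56) = 0.105 mA, I_C = β·I_B = 5.26 mA.
Then V_CE = 12 − 5.26×2.2 − 5.37×0.56 = -2.58 V < 0.2 V — the active assumption fails.
Re-solve with V_CE = 0.2 V. KCL at the emitter: V_E/R_E = (V_BB−0.7−V_E)/R_B + (V_CC−0.2−V_E)/R_C, giving V_E = 2.45 V.
I_C = (V_CC − 0.2 − V_E)/R_C = (11.8 − 2.45)/2.2 = 4.25 mA.
Check: I_B = (4.9 − 2.45)/18 = 0.136 mA, and β·I_B = 6.79 mA > I_C, confirming saturation.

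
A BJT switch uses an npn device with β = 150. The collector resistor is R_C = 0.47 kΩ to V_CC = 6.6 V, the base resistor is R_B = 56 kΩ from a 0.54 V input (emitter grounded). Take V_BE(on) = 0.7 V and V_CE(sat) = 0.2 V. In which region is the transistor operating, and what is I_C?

V_BB = 0.54 V ≤ V_BE(on) = 0.7 V, so the base-emitter junction is not forward biased.
The transistor is in cutoff: I_B = I_C = 0.

cutoff; I_C ≈ 0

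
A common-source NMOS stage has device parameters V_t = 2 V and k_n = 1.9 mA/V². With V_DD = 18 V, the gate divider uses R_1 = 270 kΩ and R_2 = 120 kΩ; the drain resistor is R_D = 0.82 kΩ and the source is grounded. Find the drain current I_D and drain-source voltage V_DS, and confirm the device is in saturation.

V_G = V_DD·R_2/(R_1+R_2) = 18×120/390 = 5.54 V. With the source grounded, V_GS = V_G = 5.54 V.
Assume saturation: I_D = (k_n/2)(V_GS − V_t)² = (1.9/2)×(5.54 − 2)² = 0.95×3.54² = 11.9 mA.
V_DS = V_DD − I_D·R_D = 18 − 11.9×0.82 = 8.25 V.
Saturation requires V_DS ≥ V_GS − V_t = 3.54 V; 8.25 ≥ 3.54 ✓.

I_D ≈ 12 mA, V_DS ≈ 8.2 V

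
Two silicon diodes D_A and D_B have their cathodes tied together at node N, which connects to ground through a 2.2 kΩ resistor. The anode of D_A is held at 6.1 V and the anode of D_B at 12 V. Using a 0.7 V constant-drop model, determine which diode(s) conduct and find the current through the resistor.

Only D_B conducts; I_R ≈ 5.1 mA

Assume both conduct. Then node N would need to be at both 6.1−0.7 = 5.4 V and 12−0.7 = 11.3 V, which is impossible.
Assume only D_B conducts: V_N = 12 − 0.7 = 11.3 V, so I_R = 11.3/2.2 = 5.14 mA.
Check D_A: its anode-to-cathode voltage is 6.1 − 11.3 = -5.2 V < 0.7 V, so it is off. The assumption is consistent.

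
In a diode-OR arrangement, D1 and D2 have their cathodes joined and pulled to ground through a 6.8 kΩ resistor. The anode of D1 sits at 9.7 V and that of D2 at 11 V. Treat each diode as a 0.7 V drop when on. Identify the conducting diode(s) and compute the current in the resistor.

Only D2 conducts; I_R ≈ 1.5 mA

Assume both conduct. Then node N would need to be at both 9.7−0.7 = 9 V and 11−0.7 = 10.3 V, which is impossible.
Assume only D2 conducts: V_N = 11 − 0.7 = 10.3 V, so I_R = 10.3/6.8 = 1.51 mA.
Check D1: its anode-to-cathode voltage is 9.7 − 10.3 = -0.6 V < 0.7 V, so it is off. The assumption is consistent.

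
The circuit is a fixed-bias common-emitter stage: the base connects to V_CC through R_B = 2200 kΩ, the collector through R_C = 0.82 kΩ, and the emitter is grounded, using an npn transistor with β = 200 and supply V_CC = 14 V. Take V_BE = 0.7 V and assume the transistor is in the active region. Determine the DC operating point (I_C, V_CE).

Base loop: V_CC = I_B·R_B + V_BE, so I_B = (14 − 0.7)/2200 kΩ = 0.00605 mA.
In the active region I_C = β·I_B = 200 × 0.00605 = 1.21 mA.
Collector loop: V_CE = V_CC − I_C·R_C = 14 − 1.21×0.82 = 13 V.
Since V_CE = 13 V > V_CE(sat) ≈ 0.2 V, the transistor is in the active region as assumed.

I_C ≈ 1.2 mA, V_CE ≈ 13 V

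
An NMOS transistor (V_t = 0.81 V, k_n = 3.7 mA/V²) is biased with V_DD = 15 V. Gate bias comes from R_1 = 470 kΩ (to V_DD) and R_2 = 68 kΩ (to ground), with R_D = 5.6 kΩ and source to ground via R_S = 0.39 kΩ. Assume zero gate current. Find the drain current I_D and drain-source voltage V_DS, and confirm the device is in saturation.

V_G = V_DD·R_2/(R_1+R_2) = 15×68/538 = 1.9 V.
Assume saturation: I_D = (k_n/2)(V_GS − V_t)² with V_GS = V_G − I_D·R_S = 1.9 − 0.39·I_D.
Substituting gives 0.281·I_D² − 2.57·I_D + 2.18 = 0, with roots I_D = 0.948 or 8.17 mA.
The root I_D = 8.17 mA gives V_GS = -1.29 V ≤ V_t, so take I_D = 0.948 mA.
Then V_GS = 1.53 V and V_DS = V_DD − I_D(R_D+R_S) = 15 − 0.948×5.99 = 9.32 V.
Saturation requires V_DS ≥ V_GS − V_t = 0.716 V; 9.32 ≥ 0.716 ✓.

I_D ≈ 0.95 mA, V_DS ≈ 9.3 V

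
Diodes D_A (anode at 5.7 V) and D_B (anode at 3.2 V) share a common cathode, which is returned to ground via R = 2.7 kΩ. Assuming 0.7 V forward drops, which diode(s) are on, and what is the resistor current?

Assume both conduct. Then node N would need to be at both 5.7−0.7 = 5 V and 3.2−0.7 = 2.5 V, which is impossible.
Assume only D_A conducts: V_N = 5.7 − 0.7 = 5 V, so I_R = 5/2.7 = 1.85 mA.
Check D_B: its anode-to-cathode voltage is 3.2 − 5 = -1.8 V < 0.7 V, so it is off. The assumption is consistent.

Only D_A conducts; I_R ≈ 1.9 mA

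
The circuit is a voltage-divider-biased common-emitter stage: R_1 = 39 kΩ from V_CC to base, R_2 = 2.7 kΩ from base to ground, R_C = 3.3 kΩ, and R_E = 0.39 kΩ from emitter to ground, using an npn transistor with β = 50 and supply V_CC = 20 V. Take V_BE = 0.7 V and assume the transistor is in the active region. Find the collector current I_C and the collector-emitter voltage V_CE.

Thevenize the base divider: V_Th = V_CC·R_2/(R_1+R_2) = 20×2.7/41.7 = 1.29 V, R_Th = R_1‖R_2 = 2.53 kΩ.
Base-emitter loop: V_Th = I_B·R_Th + V_BE + (β+1)I_B·R_E, so I_B = (1.29 − 0.7) / (2.53 + 51×0.39) = 0.0265 mA.
I_C = β·I_B = 50×0.0265 = 1.33 mA, and I_E = (β+1)I_B = 1.35 mA.
V_CE = V_CC − I_C·R_C − I_E·R_E = 20 − 1.33×3.3 − 1.35×0.39 = 15.1 V.
V_CE = 15.1 V > 0.2 V confirms active-region operation.

I_C ≈ 1.3 mA, V_CE ≈ 15 V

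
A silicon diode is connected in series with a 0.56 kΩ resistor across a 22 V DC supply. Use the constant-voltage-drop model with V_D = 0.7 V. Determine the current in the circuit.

I ≈ 38 mA

KVL around the loop: 22 = V_D + I·R = 0.7 + I × 0.56 kΩ.
So I = (22 − 0.7) / 0.56 kΩ = 21.3 / 0.56 = 38 mA.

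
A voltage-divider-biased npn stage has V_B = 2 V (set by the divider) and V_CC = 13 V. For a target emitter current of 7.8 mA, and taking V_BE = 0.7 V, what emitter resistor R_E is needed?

R_E ≈ 0.17 kΩ

V_E = V_B − V_BE = 2 − 0.7 = 1.3 V.
R_E = V_E / I_E = 1.3 / 7.8 = 0.167 kΩ.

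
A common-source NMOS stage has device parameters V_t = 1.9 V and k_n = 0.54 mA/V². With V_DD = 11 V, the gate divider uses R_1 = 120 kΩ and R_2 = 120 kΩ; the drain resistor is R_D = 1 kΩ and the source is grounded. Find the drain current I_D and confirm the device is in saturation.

I_D ≈ 3.5 mA

V_G = V_DD·R_2/(R_1+R_2) = 11×120/240 = 5.5 V. With the source grounded, V_GS = V_G = 5.5 V.
Assume saturation: I_D = (k_n/2)(V_GS − V_t)² = (0.54/2)×(5.5 − 1.9)² = 0.27×3.6² = 3.5 mA.
V_DS = V_DD − I_D·R_D = 11 − 3.5×1 = 7.5 V.
Saturation requires V_DS ≥ V_GS − V_t = 3.6 V; 7.5 ≥ 3.6 ✓.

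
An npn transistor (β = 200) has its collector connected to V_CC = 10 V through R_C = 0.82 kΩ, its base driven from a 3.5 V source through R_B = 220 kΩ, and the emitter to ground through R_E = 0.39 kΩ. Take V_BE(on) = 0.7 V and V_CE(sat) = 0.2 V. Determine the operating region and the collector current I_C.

active; I_C ≈ 1.9 mA

Assume active. Base-emitter loop: I_B = (V_BB − V_BE)/(R_B + (β+1)R_E) = (3.5 − 0.7)/(220 + 201×0.39) = 0.00938 mA.
I_C = β·I_B = 200×0.00938 = 1.88 mA.
V_CE = V_CC − I_C·R_C − I_E·R_E = 10 − 1.88×0.82 − 1.89×0.39 = 7.73 V > V_CE(sat), so the active-region assumption holds.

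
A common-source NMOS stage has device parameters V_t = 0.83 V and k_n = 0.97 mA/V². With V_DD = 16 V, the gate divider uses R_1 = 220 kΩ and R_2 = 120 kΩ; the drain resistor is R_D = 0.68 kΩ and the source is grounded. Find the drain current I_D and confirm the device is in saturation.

V_G = V_DD·R_2/(R_1+R_2) = 16×120/340 = 5.65 V. With the source grounded, V_GS = V_G = 5.65 V.
Assume saturation: I_D = (k_n/2)(V_GS − V_t)² = (0.97/2)×(5.65 − 0.83)² = 0.485×4.82² = 11.3 mA.
V_DS = V_DD − I_D·R_D = 16 − 11.3×0.68 = 8.35 V.
Saturation requires V_DS ≥ V_GS − V_t = 4.82 V; 8.35 ≥ 4.82 ✓.

I_D ≈ 11 mA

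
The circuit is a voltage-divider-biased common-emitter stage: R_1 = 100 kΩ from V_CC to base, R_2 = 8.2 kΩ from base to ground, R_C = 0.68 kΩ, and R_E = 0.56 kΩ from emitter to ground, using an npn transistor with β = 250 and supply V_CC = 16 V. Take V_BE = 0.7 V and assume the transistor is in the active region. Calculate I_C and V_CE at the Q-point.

I_C ≈ 0.87 mA, V_CE ≈ 15 V

Thevenize the base divider: V_Th = V_CC·R_2/(R_1+R_2) = 16×8.2/108 = 1.21 V, R_Th = R_1‖R_2 = 7.58 kΩ.
Base-emitter loop: V_Th = I_B·R_Th + V_BE + (β+1)I_B·R_E, so I_B = (1.21 − 0.7) / (7.58 + 251×0.56) = 0.00346 mA.
I_C = β·I_B = 250×0.00346 = 0.865 mA, and I_E = (β+1)I_B = 0.868 mA.
V_CE = V_CC − I_C·R_C − I_E·R_E = 16 − 0.865×0.68 − 0.868×0.56 = 14.9 V.
V_CE = 14.9 V > 0.2 V confirms active-region operation.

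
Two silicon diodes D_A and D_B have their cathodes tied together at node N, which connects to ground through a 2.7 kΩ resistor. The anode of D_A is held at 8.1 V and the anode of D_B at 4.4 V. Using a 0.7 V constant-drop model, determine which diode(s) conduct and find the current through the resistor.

Assume both conduct. Then node N would need to be at both 8.1−0.7 = 7.4 V and 4.4−0.7 = 3.7 V, which is impossible.
Assume only D_A conducts: V_N = 8.1 − 0.7 = 7.4 V, so I_R = 7.4/2.7 = 2.74 mA.
Check D_B: its anode-to-cathode voltage is 4.4 − 7.4 = -3 V < 0.7 V, so it is off. The assumption is consistent.

Only D_A conducts; I_R ≈ 2.7 mA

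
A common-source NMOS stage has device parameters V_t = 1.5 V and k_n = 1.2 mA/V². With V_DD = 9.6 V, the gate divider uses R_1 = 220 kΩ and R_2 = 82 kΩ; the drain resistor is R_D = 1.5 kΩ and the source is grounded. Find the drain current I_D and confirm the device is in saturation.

V_G = V_DD·R_2/(R_1+R_2) = 9.6×82/302 = 2.61 V. With the source grounded, V_GS = V_G = 2.61 V.
Assume saturation: I_D = (k_n/2)(V_GS − V_t)² = (1.2/2)×(2.61 − 1.5)² = 0.6×1.11² = 0.735 mA.
V_DS = V_DD − I_D·R_D = 9.6 − 0.735×1.5 = 8.5 V.
Saturation requires V_DS ≥ V_GS − V_t = 1.11 V; 8.5 ≥ 1.11 ✓.

I_D ≈ 0.73 mA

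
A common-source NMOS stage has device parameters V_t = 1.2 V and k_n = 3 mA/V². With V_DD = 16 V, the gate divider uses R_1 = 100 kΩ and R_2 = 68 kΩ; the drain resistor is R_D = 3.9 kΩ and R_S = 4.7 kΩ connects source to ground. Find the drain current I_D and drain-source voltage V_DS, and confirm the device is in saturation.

V_G = V_DD·R_2/(R_1+R_2) = 16×68/168 = 6.48 V.
Assume saturation: I_D = (k_n/2)(V_GS − V_t)² with V_GS = V_G − I_D·R_S = 6.48 − 4.7·I_D.
Substituting gives 33.1·I_D² − 75.4·I_D + 41.8 = 0, with roots I_D = 0.953 or 1.32 mA.
The root I_D = 1.32 mA gives V_GS = 0.261 V ≤ V_t, so take I_D = 0.953 mA.
Then V_GS = 2 V and V_DS = V_DD − I_D(R_D+R_S) = 16 − 0.953×8.6 = 7.8 V.
Saturation requires V_DS ≥ V_GS − V_t = 0.797 V; 7.8 ≥ 0.797 ✓.

I_D ≈ 0.95 mA, V_DS ≈ 7.8 V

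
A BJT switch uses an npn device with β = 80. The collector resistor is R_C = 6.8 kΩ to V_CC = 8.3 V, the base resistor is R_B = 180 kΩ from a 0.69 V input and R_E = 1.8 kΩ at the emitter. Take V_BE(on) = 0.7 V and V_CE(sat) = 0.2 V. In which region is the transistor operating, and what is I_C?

cutoff; I_C ≈ 0

V_BB = 0.69 V ≤ V_BE(on) = 0.7 V, so the base-emitter junction is not forward biased.
The transistor is in cutoff: I_B = I_C = 0.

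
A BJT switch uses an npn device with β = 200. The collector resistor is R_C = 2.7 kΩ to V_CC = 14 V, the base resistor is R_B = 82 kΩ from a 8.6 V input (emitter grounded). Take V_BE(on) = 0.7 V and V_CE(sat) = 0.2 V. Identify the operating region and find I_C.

saturation; I_C ≈ 5.1 mA

Assume active: I_B = (8.6 − 0.7)/82 = 0.0963 mA, giving I_C = β·I_B = 19.3 mA.
But then V_CE = 14 − 19.3×2.7 = -38 V < V_CE(sat) = 0.2 V — impossible in the active region.
So the transistor is saturated. With V_CE = 0.2 V, I_C = (V_CC − 0.2)/R_C = 13.8/2.7 = 5.11 mA.
Check: β·I_B = 19.3 mA > I_C = 5.11 mA, confirming saturation.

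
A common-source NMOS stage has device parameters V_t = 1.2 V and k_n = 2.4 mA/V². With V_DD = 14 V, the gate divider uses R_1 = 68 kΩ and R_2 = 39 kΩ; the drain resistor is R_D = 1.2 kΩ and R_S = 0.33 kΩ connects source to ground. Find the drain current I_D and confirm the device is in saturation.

I_D ≈ 5.4 mA

V_G = V_DD·R_2/(R_1+R_2) = 14×39/107 = 5.1 V.
Assume saturation: I_D = (k_n/2)(V_GS − V_t)² with V_GS = V_G − I_D·R_S = 5.1 − 0.33·I_D.
Substituting gives 0.131·I_D² − 4.09·I_D + 18.3 = 0, with roots I_D = 5.4 or 25.9 mA.
The root I_D = 25.9 mA gives V_GS = -3.45 V ≤ V_t, so take I_D = 5.4 mA.
Then V_GS = 3.32 V and V_DS = V_DD − I_D(R_D+R_S) = 14 − 5.4×1.53 = 5.74 V.
Saturation requires V_DS ≥ V_GS − V_t = 2.12 V; 5.74 ≥ 2.12 ✓.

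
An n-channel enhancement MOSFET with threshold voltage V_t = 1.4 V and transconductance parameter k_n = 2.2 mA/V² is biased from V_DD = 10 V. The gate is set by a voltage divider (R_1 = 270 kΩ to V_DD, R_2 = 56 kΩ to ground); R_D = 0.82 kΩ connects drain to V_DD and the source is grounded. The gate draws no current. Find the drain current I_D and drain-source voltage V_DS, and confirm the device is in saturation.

V_G = V_DD·R_2/(R_1+R_2) = 10×56/326 = 1.72 V. With the source grounded, V_GS = V_G = 1.72 V.
Assume saturation: I_D = (k_n/2)(V_GS − V_t)² = (2.2/2)×(1.72 − 1.4)² = 1.1×0.318² = 0.111 mA.
V_DS = V_DD − I_D·R_D = 10 − 0.111×0.82 = 9.91 V.
Saturation requires V_DS ≥ V_GS − V_t = 0.318 V; 9.91 ≥ 0.318 ✓.

I_D ≈ 0.11 mA, V_DS ≈ 9.9 V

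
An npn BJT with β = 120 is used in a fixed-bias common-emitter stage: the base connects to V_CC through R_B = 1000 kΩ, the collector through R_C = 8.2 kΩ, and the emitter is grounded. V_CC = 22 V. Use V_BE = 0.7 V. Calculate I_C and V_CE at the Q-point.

I_C ≈ 2.6 mA, V_CE ≈ 1 V

Base loop: V_CC = I_B·R_B + V_BE, so I_B = (22 − 0.7)/1000 kΩ = 0.0213 mA.
In the active region I_C = β·I_B = 120 × 0.0213 = 2.56 mA.
Collector loop: V_CE = V_CC − I_C·R_C = 22 − 2.56×8.2 = 1.04 V.
Since V_CE = 1.04 V > V_CE(sat) ≈ 0.2 V, the transistor is in the active region as assumed.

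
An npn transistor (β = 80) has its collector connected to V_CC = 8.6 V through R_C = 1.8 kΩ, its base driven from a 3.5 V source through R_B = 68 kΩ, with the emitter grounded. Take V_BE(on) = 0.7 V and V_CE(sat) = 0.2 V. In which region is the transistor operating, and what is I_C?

Assume active. Base-emitter loop: I_B = (V_BB − V_BE)/R_B = (3.5 − 0.7)/68 = 0.0412 mA.
I_C = β·I_B = 80×0.0412 = 3.29 mA.
V_CE = V_CC − I_C·R_C = 8.6 − 3.29×1.8 = 2.67 V > V_CE(sat), so the active-region assumption holds.

active; I_C ≈ 3.3 mA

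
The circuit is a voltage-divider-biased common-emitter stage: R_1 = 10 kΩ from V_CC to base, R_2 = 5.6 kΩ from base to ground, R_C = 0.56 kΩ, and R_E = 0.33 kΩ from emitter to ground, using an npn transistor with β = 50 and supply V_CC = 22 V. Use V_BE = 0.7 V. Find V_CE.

V_CE ≈ 6.2 V

Thevenize the base divider: V_Th = V_CC·R_2/(R_1+R_2) = 22×5.6/15.6 = 7.9 V, R_Th = R_1‖R_2 = 3.59 kΩ.
Base-emitter loop: V_Th = I_B·R_Th + V_BE + (β+1)I_B·R_E, so I_B = (7.9 − 0.7) / (3.59 + 51×0.33) = 0.352 mA.
I_C = β·I_B = 50×0.352 = 17.6 mA, and I_E = (β+1)I_B = 18 mA.
V_CE = V_CC − I_C·R_C − I_E·R_E = 22 − 17.6×0.56 − 18×0.33 = 6.2 V.
V_CE = 6.2 V > 0.2 V confirms active-region operation.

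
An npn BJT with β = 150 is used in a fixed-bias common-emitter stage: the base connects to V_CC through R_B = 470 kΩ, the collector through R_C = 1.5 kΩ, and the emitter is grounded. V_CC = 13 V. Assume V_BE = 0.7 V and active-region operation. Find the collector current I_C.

Base loop: V_CC = I_B·R_B + V_BE, so I_B = (13 − 0.7)/470 kΩ = 0.0262 mA.
In the active region I_C = β·I_B = 150 × 0.0262 = 3.93 mA.
Collector loop: V_CE = V_CC − I_C·R_C = 13 − 3.93×1.5 = 7.11 V.
Since V_CE = 7.11 V > V_CE(sat) ≈ 0.2 V, the transistor is in the active region as assumed.

I_C ≈ 3.9 mA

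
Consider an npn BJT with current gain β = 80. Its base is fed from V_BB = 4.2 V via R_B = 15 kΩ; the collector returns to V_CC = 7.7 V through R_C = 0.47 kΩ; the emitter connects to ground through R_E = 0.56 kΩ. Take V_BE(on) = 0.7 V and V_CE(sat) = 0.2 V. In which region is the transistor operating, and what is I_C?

Assume active. Base-emitter loop: I_B = (V_BB − V_BE)/(R_B + (β+1)R_E) = (4.2 − 0.7)/(15 + 81×0.56) = 0.058 mA.
I_C = β·I_B = 80×0.058 = 4.64 mA.
V_CE = V_CC − I_C·R_C − I_E·R_E = 7.7 − 4.64×0.47 − 4.7×0.56 = 2.89 V > V_CE(sat), so the active-region assumption holds.

active; I_C ≈ 4.6 mA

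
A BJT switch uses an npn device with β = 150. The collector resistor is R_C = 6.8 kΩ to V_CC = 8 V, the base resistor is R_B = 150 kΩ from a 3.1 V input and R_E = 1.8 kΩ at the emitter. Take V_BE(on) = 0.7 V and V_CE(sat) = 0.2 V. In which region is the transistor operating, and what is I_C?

active; I_C ≈ 0.85 mA

Assume active. Base-emitter loop: I_B = (V_BB − V_BE)/(R_B + (β+1)R_E) = (3.1 − 0.7)/(150 + 151×1.8) = 0.00569 mA.
I_C = β·I_B = 150×0.00569 = 0.853 mA.
V_CE = V_CC − I_C·R_C − I_E·R_E = 8 − 0.853×6.8 − 0.859×1.8 = 0.65 V > V_CE(sat), so the active-region assumption holds.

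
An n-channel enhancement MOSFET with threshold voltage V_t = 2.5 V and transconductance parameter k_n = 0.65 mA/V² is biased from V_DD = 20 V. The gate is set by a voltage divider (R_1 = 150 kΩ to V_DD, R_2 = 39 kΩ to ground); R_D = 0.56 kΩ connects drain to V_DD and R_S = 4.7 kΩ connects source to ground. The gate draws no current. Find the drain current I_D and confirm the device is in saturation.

I_D ≈ 0.19 mA

V_G = V_DD·R_2/(R_1+R_2) = 20×39/189 = 4.13 V.
Assume saturation: I_D = (k_n/2)(V_GS − V_t)² with V_GS = V_G − I_D·R_S = 4.13 − 4.7·I_D.
Substituting gives 7.18·I_D² − 5.97·I_D + 0.86 = 0, with roots I_D = 0.185 or 0.646 mA.
The root I_D = 0.646 mA gives V_GS = 1.09 V ≤ V_t, so take I_D = 0.185 mA.
Then V_GS = 3.26 V and V_DS = V_DD − I_D(R_D+R_S) = 20 − 0.185×5.26 = 19 V.
Saturation requires V_DS ≥ V_GS − V_t = 0.755 V; 19 ≥ 0.755 ✓.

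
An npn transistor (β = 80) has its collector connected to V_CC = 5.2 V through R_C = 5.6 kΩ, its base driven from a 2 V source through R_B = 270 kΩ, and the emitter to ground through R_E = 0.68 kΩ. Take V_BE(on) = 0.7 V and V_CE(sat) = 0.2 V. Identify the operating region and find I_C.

Assume active. Base-emitter loop: I_B = (V_BB − V_BE)/(R_B + (β+1)R_E) = (2 − 0.7)/(270 + 81×0.68) = 0.004 mA.
I_C = β·I_B = 80×0.004 = 0.32 mA.
V_CE = V_CC − I_C·R_C − I_E·R_E = 5.2 − 0.32×5.6 − 0.324×0.68 = 3.19 V > V_CE(sat), so the active-region assumption holds.

active; I_C ≈ 0.32 mA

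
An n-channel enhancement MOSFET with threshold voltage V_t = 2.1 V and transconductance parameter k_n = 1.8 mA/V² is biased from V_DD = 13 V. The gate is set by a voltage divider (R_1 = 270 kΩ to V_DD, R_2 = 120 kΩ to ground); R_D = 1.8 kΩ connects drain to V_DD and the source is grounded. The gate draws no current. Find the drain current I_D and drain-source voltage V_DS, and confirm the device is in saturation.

I_D ≈ 3.2 mA, V_DS ≈ 7.2 V

V_G = V_DD·R_2/(R_1+R_2) = 13×120/390 = 4 V. With the source grounded, V_GS = V_G = 4 V.
Assume saturation: I_D = (k_n/2)(V_GS − V_t)² = (1.8/2)×(4 − 2.1)² = 0.9×1.9² = 3.25 mA.
V_DS = V_DD − I_D·R_D = 13 − 3.25×1.8 = 7.15 V.
Saturation requires V_DS ≥ V_GS − V_t = 1.9 V; 7.15 ≥ 1.9 ✓.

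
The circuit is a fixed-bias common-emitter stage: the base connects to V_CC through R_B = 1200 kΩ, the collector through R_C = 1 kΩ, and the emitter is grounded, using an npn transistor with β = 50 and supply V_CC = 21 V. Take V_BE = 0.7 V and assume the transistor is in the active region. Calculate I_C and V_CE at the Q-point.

Base loop: V_CC = I_B·R_B + V_BE, so I_B = (21 − 0.7)/1200 kΩ = 0.0169 mA.
In the active region I_C = β·I_B = 50 × 0.0169 = 0.846 mA.
Collector loop: V_CE = V_CC − I_C·R_C = 21 − 0.846×1 = 20.2 V.
Since V_CE = 20.2 V > V_CE(sat) ≈ 0.2 V, the transistor is in the active region as assumed.

I_C ≈ 0.85 mA, V_CE ≈ 20 V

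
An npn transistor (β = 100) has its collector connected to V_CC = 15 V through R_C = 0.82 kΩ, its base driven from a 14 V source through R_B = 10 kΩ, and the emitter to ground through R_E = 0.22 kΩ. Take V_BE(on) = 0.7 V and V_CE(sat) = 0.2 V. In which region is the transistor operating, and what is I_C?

Assume active: I_B = (14 − 0.7)/(10 + 101×0.22) = 0.413 mA, I_C = β·I_B = 41.3 mA.
Then V_CE = 15 − 41.3×0.82 − 41.7×0.22 = -28 V < 0.2 V — the active assumption fails.
Re-solve with V_CE = 0.2 V. KCL at the emitter: V_E/R_E = (V_BB−0.7−V_E)/R_B + (V_CC−0.2−V_E)/R_C, giving V_E = 3.3 V.
I_C = (V_CC − 0.2 − V_E)/R_C = (14.8 − 3.3)/0.82 = 14 mA.
Check: I_B = (13.3 − 3.3)/10 = 1 mA, and β·I_B = 100 mA > I_C, confirming saturation.

saturation; I_C ≈ 14 mA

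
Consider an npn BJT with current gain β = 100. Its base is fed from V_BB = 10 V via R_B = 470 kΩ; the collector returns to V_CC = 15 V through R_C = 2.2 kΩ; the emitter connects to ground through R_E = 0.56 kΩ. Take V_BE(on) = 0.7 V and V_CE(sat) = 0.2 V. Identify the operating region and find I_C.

active; I_C ≈ 1.8 mA

Assume active. Base-emitter loop: I_B = (V_BB − V_BE)/(R_B + (β+1)R_E) = (10 − 0.7)/(470 + 101×0.56) = 0.0177 mA.
I_C = β·I_B = 100×0.0177 = 1.77 mA.
V_CE = V_CC − I_C·R_C − I_E·R_E = 15 − 1.77×2.2 − 1.78×0.56 = 10.1 V > V_CE(sat), so the active-region assumption holds.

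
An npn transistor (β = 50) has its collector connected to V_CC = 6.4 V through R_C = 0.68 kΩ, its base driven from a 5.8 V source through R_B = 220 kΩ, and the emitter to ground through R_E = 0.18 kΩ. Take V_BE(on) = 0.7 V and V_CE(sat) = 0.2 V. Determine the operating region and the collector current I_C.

Assume active. Base-emitter loop: I_B = (V_BB − V_BE)/(R_B + (β+1)R_E) = (5.8 − 0.7)/(220 + 51×0.18) = 0.0223 mA.
I_C = β·I_B = 50×0.0223 = 1.11 mA.
V_CE = V_CC − I_C·R_C − I_E·R_E = 6.4 − 1.11×0.68 − 1.13×0.18 = 5.44 V > V_CE(sat), so the active-region assumption holds.

active; I_C ≈ 1.1 mA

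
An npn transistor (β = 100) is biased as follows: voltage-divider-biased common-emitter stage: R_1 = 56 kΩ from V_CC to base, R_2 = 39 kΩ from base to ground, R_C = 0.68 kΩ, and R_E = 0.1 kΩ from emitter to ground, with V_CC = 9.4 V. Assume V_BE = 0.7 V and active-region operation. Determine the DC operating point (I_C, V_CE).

I_C ≈ 9.5 mA, V_CE ≈ 1.9 V

Thevenize the base divider: V_Th = V_CC·R_2/(R_1+R_2) = 9.4×39/95 = 3.86 V, R_Th = R_1‖R_2 = 23 kΩ.
Base-emitter loop: V_Th = I_B·R_Th + V_BE + (β+1)I_B·R_E, so I_B = (3.86 − 0.7) / (23 + 101×0.1) = 0.0955 mA.
I_C = β·I_B = 100×0.0955 = 9.55 mA, and I_E = (β+1)I_B = 9.64 mA.
V_CE = V_CC − I_C·R_C − I_E·R_E = 9.4 − 9.55×0.68 − 9.64×0.1 = 1.94 V.
V_CE = 1.94 V > 0.2 V confirms active-region operation.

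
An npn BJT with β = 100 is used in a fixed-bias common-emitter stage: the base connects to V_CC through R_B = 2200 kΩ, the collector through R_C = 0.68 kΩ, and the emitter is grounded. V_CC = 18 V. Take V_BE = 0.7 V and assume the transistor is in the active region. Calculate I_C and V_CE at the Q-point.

I_C ≈ 0.79 mA, V_CE ≈ 17 V

Base loop: V_CC = I_B·R_B + V_BE, so I_B = (18 − 0.7)/2200 kΩ = 0.00786 mA.
In the active region I_C = β·I_B = 100 × 0.00786 = 0.786 mA.
Collector loop: V_CE = V_CC − I_C·R_C = 18 − 0.786×0.68 = 17.5 V.
Since V_CE = 17.5 V > V_CE(sat) ≈ 0.2 V, the transistor is in the active region as assumed.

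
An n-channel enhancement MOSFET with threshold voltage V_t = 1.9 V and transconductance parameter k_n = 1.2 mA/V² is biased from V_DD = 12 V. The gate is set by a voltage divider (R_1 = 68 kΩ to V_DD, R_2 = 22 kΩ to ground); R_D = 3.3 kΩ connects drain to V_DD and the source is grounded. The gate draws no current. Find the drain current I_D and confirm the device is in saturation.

I_D ≈ 0.64 mA

V_G = V_DD·R_2/(R_1+R_2) = 12×22/90 = 2.93 V. With the source grounded, V_GS = V_G = 2.93 V.
Assume saturation: I_D = (k_n/2)(V_GS − V_t)² = (1.2/2)×(2.93 − 1.9)² = 0.6×1.03² = 0.641 mA.
V_DS = V_DD − I_D·R_D = 12 − 0.641×3.3 = 9.89 V.
Saturation requires V_DS ≥ V_GS − V_t = 1.03 V; 9.89 ≥ 1.03 ✓.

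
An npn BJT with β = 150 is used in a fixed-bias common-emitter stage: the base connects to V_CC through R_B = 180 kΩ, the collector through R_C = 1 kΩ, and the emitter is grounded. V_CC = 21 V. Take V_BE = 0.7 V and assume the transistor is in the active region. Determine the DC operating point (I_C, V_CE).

I_C ≈ 17 mA, V_CE ≈ 4.1 V

Base loop: V_CC = I_B·R_B + V_BE, so I_B = (21 − 0.7)/180 kΩ = 0.113 mA.
In the active region I_C = β·I_B = 150 × 0.113 = 16.9 mA.
Collector loop: V_CE = V_CC − I_C·R_C = 21 − 16.9×1 = 4.08 V.
Since V_CE = 4.08 V > V_CE(sat) ≈ 0.2 V, the transistor is in the active region as assumed.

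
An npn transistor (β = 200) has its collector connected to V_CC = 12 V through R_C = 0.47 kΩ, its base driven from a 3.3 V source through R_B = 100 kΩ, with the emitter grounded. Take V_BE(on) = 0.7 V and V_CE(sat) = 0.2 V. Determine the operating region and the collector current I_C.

active; I_C ≈ 5.2 mA

Assume active. Base-emitter loop: I_B = (V_BB − V_BE)/R_B = (3.3 − 0.7)/100 = 0.026 mA.
I_C = β·I_B = 200×0.026 = 5.2 mA.
V_CE = V_CC − I_C·R_C = 12 − 5.2×0.47 = 9.56 V > V_CE(sat), so the active-region assumption holds.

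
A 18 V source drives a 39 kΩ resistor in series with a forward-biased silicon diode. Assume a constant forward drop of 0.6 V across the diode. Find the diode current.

KVL around the loop: 18 = V_D + I·R = 0.6 + I × 39 kΩ.
So I = (18 − 0.6) / 39 kΩ = 17.4 / 39 = 0.446 mA.

I ≈ 0.45 mA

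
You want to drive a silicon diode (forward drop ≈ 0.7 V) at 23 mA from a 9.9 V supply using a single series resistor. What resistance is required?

R ≈ 0.4 kΩ

The resistor drops V_S − V_D = 9.9 − 0.7 = 9.2 V at 23 mA.
R = 9.2 V / 23 mA = 0.4 kΩ.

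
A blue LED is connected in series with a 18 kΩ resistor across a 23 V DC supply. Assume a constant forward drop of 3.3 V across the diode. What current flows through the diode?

KVL around the loop: 23 = V_D + I·R = 3.3 + I × 18 kΩ.
So I = (23 − 3.3) / 18 kΩ = 19.7 / 18 = 1.09 mA.

I ≈ 1.1 mA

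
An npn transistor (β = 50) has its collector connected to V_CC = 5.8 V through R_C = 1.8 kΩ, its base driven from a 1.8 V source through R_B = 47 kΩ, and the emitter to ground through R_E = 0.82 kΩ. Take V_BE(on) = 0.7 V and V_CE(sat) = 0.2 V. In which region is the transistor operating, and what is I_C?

active; I_C ≈ 0.62 mA

Assume active. Base-emitter loop: I_B = (V_BB − V_BE)/(R_B + (β+1)R_E) = (1.8 − 0.7)/(47 + 51×0.82) = 0.0124 mA.
I_C = β·I_B = 50×0.0124 = 0.619 mA.
V_CE = V_CC − I_C·R_C − I_E·R_E = 5.8 − 0.619×1.8 − 0.632×0.82 = 4.17 V > V_CE(sat), so the active-region assumption holds.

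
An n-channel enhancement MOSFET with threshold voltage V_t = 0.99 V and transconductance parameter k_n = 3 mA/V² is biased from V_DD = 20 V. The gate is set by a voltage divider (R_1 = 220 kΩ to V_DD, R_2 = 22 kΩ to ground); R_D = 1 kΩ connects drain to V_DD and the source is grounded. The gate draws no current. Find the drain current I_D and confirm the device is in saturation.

V_G = V_DD·R_2/(R_1+R_2) = 20×22/242 = 1.82 V. With the source grounded, V_GS = V_G = 1.82 V.
Assume saturation: I_D = (k_n/2)(V_GS − V_t)² = (3/2)×(1.82 − 0.99)² = 1.5×0.828² = 1.03 mA.
V_DS = V_DD − I_D·R_D = 20 − 1.03×1 = 19 V.
Saturation requires V_DS ≥ V_GS − V_t = 0.828 V; 19 ≥ 0.828 ✓.

I_D ≈ 1 mA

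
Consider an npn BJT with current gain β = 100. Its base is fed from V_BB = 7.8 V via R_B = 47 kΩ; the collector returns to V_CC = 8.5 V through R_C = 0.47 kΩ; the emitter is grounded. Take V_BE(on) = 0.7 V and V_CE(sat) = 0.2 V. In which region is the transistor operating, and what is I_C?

Assume active. Base-emitter loop: I_B = (V_BB − V_BE)/R_B = (7.8 − 0.7)/47 = 0.151 mA.
I_C = β·I_B = 100×0.151 = 15.1 mA.
V_CE = V_CC − I_C·R_C = 8.5 − 15.1×0.47 = 1.4 V > V_CE(sat), so the active-region assumption holds.

active; I_C ≈ 15 mA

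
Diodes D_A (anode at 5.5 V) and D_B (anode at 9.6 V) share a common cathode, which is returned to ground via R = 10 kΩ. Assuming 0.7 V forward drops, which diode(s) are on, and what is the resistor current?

Only D_B conducts; I_R ≈ 0.89 mA

Assume both conduct. Then node N would need to be at both 5.5−0.7 = 4.8 V and 9.6−0.7 = 8.9 V, which is impossible.
Assume only D_B conducts: V_N = 9.6 − 0.7 = 8.9 V, so I_R = 8.9/10 = 0.89 mA.
Check D_A: its anode-to-cathode voltage is 5.5 − 8.9 = -3.4 V < 0.7 V, so it is off. The assumption is consistent.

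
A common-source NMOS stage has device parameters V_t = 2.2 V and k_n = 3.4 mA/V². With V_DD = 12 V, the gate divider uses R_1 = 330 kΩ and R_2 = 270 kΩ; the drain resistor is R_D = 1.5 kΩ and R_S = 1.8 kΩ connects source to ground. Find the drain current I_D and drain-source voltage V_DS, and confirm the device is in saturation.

I_D ≈ 1.3 mA, V_DS ≈ 7.7 V

V_G = V_DD·R_2/(R_1+R_2) = 12×270/600 = 5.4 V.
Assume saturation: I_D = (k_n/2)(V_GS − V_t)² with V_GS = V_G − I_D·R_S = 5.4 − 1.8·I_D.
Substituting gives 5.51·I_D² − 20.6·I_D + 17.4 = 0, with roots I_D = 1.29 or 2.44 mA.
The root I_D = 2.44 mA gives V_GS = 1 V ≤ V_t, so take I_D = 1.29 mA.
Then V_GS = 3.07 V and V_DS = V_DD − I_D(R_D+R_S) = 12 − 1.29×3.3 = 7.73 V.
Saturation requires V_DS ≥ V_GS − V_t = 0.872 V; 7.73 ≥ 0.872 ✓.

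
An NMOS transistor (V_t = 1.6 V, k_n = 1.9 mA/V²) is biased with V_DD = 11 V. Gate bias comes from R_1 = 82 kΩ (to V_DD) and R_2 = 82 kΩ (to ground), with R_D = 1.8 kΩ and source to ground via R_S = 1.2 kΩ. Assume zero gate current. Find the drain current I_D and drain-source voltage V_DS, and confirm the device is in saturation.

I_D ≈ 2 mA, V_DS ≈ 4.9 V

V_G = V_DD·R_2/(R_1+R_2) = 11×82/164 = 5.5 V.
Assume saturation: I_D = (k_n/2)(V_GS − V_t)² with V_GS = V_G − I_D·R_S = 5.5 − 1.2·I_D.
Substituting gives 1.37·I_D² − 9.89·I_D + 14.4 = 0, with roots I_D = 2.03 or 5.2 mA.
The root I_D = 5.2 mA gives V_GS = -0.739 V ≤ V_t, so take I_D = 2.03 mA.
Then V_GS = 3.06 V and V_DS = V_DD − I_D(R_D+R_S) = 11 − 2.03×3 = 4.91 V.
Saturation requires V_DS ≥ V_GS − V_t = 1.46 V; 4.91 ≥ 1.46 ✓.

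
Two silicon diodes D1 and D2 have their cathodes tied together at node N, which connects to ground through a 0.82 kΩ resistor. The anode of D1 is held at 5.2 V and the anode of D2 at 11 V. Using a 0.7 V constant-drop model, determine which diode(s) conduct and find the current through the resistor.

Only D2 conducts; I_R ≈ 13 mA

Assume both conduct. Then node N would need to be at both 5.2−0.7 = 4.5 V and 11−0.7 = 10.3 V, which is impossible.
Assume only D2 conducts: V_N = 11 − 0.7 = 10.3 V, so I_R = 10.3/0.82 = 12.6 mA.
Check D1: its anode-to-cathode voltage is 5.2 − 10.3 = -5.1 V < 0.7 V, so it is off. The assumption is consistent.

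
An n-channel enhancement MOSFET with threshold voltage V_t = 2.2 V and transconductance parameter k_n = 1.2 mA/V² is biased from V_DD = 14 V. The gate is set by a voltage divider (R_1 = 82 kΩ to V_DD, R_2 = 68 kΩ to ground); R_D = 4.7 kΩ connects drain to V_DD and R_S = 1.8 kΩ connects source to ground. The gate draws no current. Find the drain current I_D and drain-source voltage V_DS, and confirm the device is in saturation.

I_D ≈ 1.4 mA, V_DS ≈ 4.6 V

V_G = V_DD·R_2/(R_1+R_2) = 14×68/150 = 6.35 V.
Assume saturation: I_D = (k_n/2)(V_GS − V_t)² with V_GS = V_G − I_D·R_S = 6.35 − 1.8·I_D.
Substituting gives 1.94·I_D² − 9.96·I_D + 10.3 = 0, with roots I_D = 1.44 or 3.68 mA.
The root I_D = 3.68 mA gives V_GS = -0.276 V ≤ V_t, so take I_D = 1.44 mA.
Then V_GS = 3.75 V and V_DS = V_DD − I_D(R_D+R_S) = 14 − 1.44×6.5 = 4.62 V.
Saturation requires V_DS ≥ V_GS − V_t = 1.55 V; 4.62 ≥ 1.55 ✓.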